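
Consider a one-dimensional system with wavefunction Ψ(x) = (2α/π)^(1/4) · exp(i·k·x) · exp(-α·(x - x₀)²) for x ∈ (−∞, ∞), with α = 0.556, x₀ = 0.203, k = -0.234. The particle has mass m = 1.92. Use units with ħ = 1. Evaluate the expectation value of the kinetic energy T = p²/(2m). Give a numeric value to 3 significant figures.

0.159

T = −(ħ²/2m) d²/dx², so ⟨T⟩ = −(ħ²/2m) ∫ Ψ*·Ψ'' dx; with m = 1.92.
Gaussian moments (u = x − x₀): ∫u^(2j)·e^(−2αu²) du = (2j−1)!!/(4α)^j · √(π/(2α)), odd powers integrate to 0; here √(π/(2α)) = 1.6808. Derivatives: Ψ′ = (ik − 2αu)·Ψ, Ψ″ = ((ik − 2αu)² − 2α)·Ψ; the odd-in-u pieces drop out.
⟨T⟩ = 0.15905.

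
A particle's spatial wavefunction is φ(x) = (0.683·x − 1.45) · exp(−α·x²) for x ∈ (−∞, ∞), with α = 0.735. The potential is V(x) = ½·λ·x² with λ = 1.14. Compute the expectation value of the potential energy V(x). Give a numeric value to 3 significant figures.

⟨V⟩ = ∫ V(x)·|φ|² dx / ∫|φ|² dx.
Expand each integrand as polynomial × e^(−2αx²) and use ∫x^(2j)·e^(−2αx²) dx = (2j−1)!!/(4α)^j · √(π/(2α)), odd powers → 0; here √(π/(2α)) = 1.4619.
State is unnormalized: ∫|φ|² dx = 3.3056, and ∫φ*·V(x)·φ dx = 0.73082, so ⟨V⟩ = 0.73082 / 3.3056.
⟨V⟩ = 0.22109.

0.221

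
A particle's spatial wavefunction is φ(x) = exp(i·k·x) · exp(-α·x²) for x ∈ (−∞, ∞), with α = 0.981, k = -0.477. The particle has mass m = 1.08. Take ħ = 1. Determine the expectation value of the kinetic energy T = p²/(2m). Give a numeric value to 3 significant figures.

0.560

T = −(ħ²/2m) d²/dx², so ⟨T⟩ = −(ħ²/2m) ∫ φ*·φ'' dx / ∫|φ|² dx; with m = 1.08.
Gaussian moments: ∫x^(2j)·e^(−2αx²) dx = (2j−1)!!/(4α)^j · √(π/(2α)), odd powers integrate to 0; here √(π/(2α)) = 1.2654. Derivatives: φ′ = (ik − 2αx)·φ, φ″ = ((ik − 2αx)² − 2α)·φ; the odd-in-x pieces drop out.
State is unnormalized: ∫|φ|² dx = 1.2654, and ∫φ*·(−ħ²/2m · φ'') dx = 0.70799, so ⟨T⟩ = 0.70799 / 1.2654.
⟨T⟩ = 0.55950.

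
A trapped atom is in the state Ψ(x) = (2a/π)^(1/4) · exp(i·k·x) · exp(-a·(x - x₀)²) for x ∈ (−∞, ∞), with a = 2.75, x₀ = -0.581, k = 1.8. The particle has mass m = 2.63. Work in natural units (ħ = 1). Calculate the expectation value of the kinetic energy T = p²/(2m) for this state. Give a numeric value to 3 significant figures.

T = −(ħ²/2m) d²/dx², so ⟨T⟩ = −(ħ²/2m) ∫ Ψ*·Ψ'' dx; with m = 2.63.
Gaussian moments (u = x − x₀): ∫u^(2j)·e^(−2au²) du = (2j−1)!!/(4a)^j · √(π/(2a)), odd powers integrate to 0; here √(π/(2a)) = 0.75578. Derivatives: Ψ′ = (ik − 2au)·Ψ, Ψ″ = ((ik − 2au)² − 2a)·Ψ; the odd-in-u pieces drop out.
⟨T⟩ = 1.1388.

1.14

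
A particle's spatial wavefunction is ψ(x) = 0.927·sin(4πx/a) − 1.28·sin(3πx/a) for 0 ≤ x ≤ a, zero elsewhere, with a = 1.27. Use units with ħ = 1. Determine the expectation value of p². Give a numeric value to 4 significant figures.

p² ψ = −ħ² d²ψ/dx²; ⟨p²⟩ = −ħ² ∫ ψ*·ψ'' dx / ∫|ψ|² dx.
d²/dx² sin(jπx/a) = −(jπ/a)²·sin(jπx/a); on 0 ≤ x ≤ a, ∫sin²(jπx/a) dx = a/2 and ∫sin(jπx/a)·sin(lπx/a) dx = 0 for j ≠ l, so only diagonal terms survive in ∫|ψ|² and ∫ψ·ψ″; ∫ψ·ψ′ dx = [ψ²/2] between the walls = 0.
State is unnormalized: ∫|ψ|² dx = 1.5861, and ∫ψ*·(−ħ² ψ'') dx = 110.72, so ⟨p²⟩ = 110.72 / 1.5861.
⟨p²⟩ = 69.809.

69.81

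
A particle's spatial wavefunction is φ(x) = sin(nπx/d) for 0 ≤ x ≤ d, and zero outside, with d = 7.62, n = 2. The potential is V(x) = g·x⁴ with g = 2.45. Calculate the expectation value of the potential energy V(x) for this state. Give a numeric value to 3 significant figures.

1.45e+03

⟨V⟩ = ∫ V(x)·|φ|² dx / ∫|φ|² dx.
With sin²θ = (1 − cos2θ)/2 on 0 ≤ x ≤ d: ∫sin²(nπx/d) dx = d/2, ∫x·sin²(nπx/d) dx = d²/4, ∫x²·sin²(nπx/d) dx = d³·(1/6 − 1/(4n²π²)); higher powers xᵏ the same way, integrating xᵏ·cos(2nπx/d) by parts.
State is unnormalized: ∫|φ|² dx = 3.8100, and ∫φ*·V(x)·φ dx = 5527.3, so ⟨V⟩ = 5527.3 / 3.8100.
⟨V⟩ = 1450.7.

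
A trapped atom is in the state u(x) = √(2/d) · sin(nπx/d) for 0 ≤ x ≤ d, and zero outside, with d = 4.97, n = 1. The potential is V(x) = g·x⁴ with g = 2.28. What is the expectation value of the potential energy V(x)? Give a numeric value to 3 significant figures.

⟨V⟩ = ∫ V(x)·|u|² dx.
With sin²θ = (1 − cos2θ)/2 on 0 ≤ x ≤ d: ∫sin²(nπx/d) dx = d/2, ∫x·sin²(nπx/d) dx = d²/4, ∫x²·sin²(nπx/d) dx = d³·(1/6 − 1/(4n²π²)); higher powers xᵏ the same way, integrating xᵏ·cos(2nπx/d) by parts.
⟨V⟩ = 158.69.

159.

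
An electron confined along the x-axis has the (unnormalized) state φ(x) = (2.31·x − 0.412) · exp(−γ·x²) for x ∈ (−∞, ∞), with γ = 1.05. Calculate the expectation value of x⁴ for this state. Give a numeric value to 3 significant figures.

0.770

⟨x⁴⟩ = ∫ x⁴·|φ|² dx / ∫|φ|² dx (integrals over the domain).
Expand each integrand as polynomial × e^(−2γx²) and use ∫x^(2j)·e^(−2γx²) dx = (2j−1)!!/(4γ)^j · √(π/(2γ)), odd powers → 0; here √(π/(2γ)) = 1.2231.
State is unnormalized: ∫|φ|² dx = 1.7616, and ∫φ*·x⁴·φ dx = 1.3567, so ⟨x⁴⟩ = 1.3567 / 1.7616.
⟨x⁴⟩ = 0.77016.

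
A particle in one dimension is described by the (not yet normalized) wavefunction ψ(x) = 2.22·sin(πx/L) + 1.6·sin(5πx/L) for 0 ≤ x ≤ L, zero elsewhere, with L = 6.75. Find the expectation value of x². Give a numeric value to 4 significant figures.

⟨x²⟩ = ∫ x²·|ψ|² dx / ∫|ψ|² dx (integrals over the domain).
On 0 ≤ x ≤ L (j ≠ l): ∫sin²(jπx/L) dx = L/2, ∫sin(jπx/L)·sin(lπx/L) dx = 0; diagonal moments ∫x·sin²(jπx/L) dx = L²/4, ∫x²·sin²(jπx/L) dx = L³·(1/6 − 1/(4j²π²)); cross terms ∫x·sin(jπx/L)·sin(lπx/L) dx = 0 for j + l even and −4jlL²/(π²(j² − l²)²) for j + l odd, ∫x²·sin(jπx/L)·sin(lπx/L) dx = (−1)^(j+l)·4jlL³/(π²(j² − l²)²); higher powers the same way via product-to-sum and parts.
State is unnormalized: ∫|ψ|² dx = 25.273, and ∫ψ*·x²·ψ dx = 352.33, so ⟨x²⟩ = 352.33 / 25.273.
⟨x²⟩ = 13.941.

13.94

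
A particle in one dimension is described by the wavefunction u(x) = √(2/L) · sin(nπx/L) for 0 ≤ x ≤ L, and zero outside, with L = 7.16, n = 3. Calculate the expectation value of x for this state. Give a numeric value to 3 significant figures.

3.58

⟨x⟩ = ∫ x·|u|² dx (integrals over the domain).
With sin²θ = (1 − cos2θ)/2 on 0 ≤ x ≤ L: ∫sin²(nπx/L) dx = L/2, ∫x·sin²(nπx/L) dx = L²/4, ∫x²·sin²(nπx/L) dx = L³·(1/6 − 1/(4n²π²)); higher powers xᵏ the same way, integrating xᵏ·cos(2nπx/L) by parts.
⟨x⟩ = 3.5800.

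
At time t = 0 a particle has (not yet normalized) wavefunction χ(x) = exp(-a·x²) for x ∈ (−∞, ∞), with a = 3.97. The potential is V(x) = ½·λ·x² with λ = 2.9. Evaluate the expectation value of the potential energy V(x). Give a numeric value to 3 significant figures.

0.0913

⟨V⟩ = ∫ V(x)·|χ|² dx / ∫|χ|² dx.
Gaussian moments: ∫x^(2j)·e^(−2ax²) dx = (2j−1)!!/(4a)^j · √(π/(2a)), odd powers integrate to 0; here √(π/(2a)) = 0.62902.
State is unnormalized: ∫|χ|² dx = 0.62902, and ∫χ*·V(x)·χ dx = 0.057436, so ⟨V⟩ = 0.057436 / 0.62902.
⟨V⟩ = 0.091310.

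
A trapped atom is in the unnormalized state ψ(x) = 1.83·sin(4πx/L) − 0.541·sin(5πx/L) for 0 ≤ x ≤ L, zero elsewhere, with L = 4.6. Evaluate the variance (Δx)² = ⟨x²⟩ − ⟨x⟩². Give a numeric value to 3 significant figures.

Compute ⟨x⟩ and ⟨x²⟩ separately, then (Δx)² = ⟨x²⟩ − ⟨x⟩².
On 0 ≤ x ≤ L (j ≠ l): ∫sin²(jπx/L) dx = L/2, ∫sin(jπx/L)·sin(lπx/L) dx = 0; diagonal moments ∫x·sin²(jπx/L) dx = L²/4, ∫x²·sin²(jπx/L) dx = L³·(1/6 − 1/(4j²π²)); cross terms ∫x·sin(jπx/L)·sin(lπx/L) dx = 0 for j + l even and −4jlL²/(π²(j² − l²)²) for j + l odd, ∫x²·sin(jπx/L)·sin(lπx/L) dx = (−1)^(j+l)·4jlL³/(π²(j² − l²)²); higher powers the same way via product-to-sum and parts.
Normalization: ∫|ψ|² dx = 8.3756.
⟨x⟩ = 2.8006 and ⟨x²⟩ = 9.2910.
(Δx)² = 9.2910 − (2.8006)² = 1.4477.

1.45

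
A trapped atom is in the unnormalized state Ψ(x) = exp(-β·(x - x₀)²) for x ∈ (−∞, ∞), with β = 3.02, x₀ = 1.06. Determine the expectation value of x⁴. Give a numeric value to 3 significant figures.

1.84

⟨x⁴⟩ = ∫ x⁴·|Ψ|² dx / ∫|Ψ|² dx (integrals over the domain).
Gaussian moments (u = x − x₀): ∫u^(2j)·e^(−2βu²) du = (2j−1)!!/(4β)^j · √(π/(2β)), odd powers integrate to 0; here √(π/(2β)) = 0.72120.
State is unnormalized: ∫|Ψ|² dx = 0.72120, and ∫Ψ*·x⁴·Ψ dx = 1.3278, so ⟨x⁴⟩ = 1.3278 / 0.72120.
⟨x⁴⟩ = 1.8411.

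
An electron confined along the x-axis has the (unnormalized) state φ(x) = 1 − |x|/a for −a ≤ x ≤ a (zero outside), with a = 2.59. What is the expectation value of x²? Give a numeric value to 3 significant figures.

⟨x²⟩ = ∫ x²·|φ|² dx / ∫|φ|² dx (integrals over the domain).
φ is even, so ∫ over [−a, a] = 2∫₀ᵃ with φ = 1 − x/a there: ∫₀ᵃ (1 − x/a)² dx = a/3, ∫₀ᵃ x²(1 − x/a)² dx = a³/30, ∫₀ᵃ x⁴(1 − x/a)² dx = a⁵/105.
State is unnormalized: ∫|φ|² dx = 1.7267, and ∫φ*·x²·φ dx = 1.1583, so ⟨x²⟩ = 1.1583 / 1.7267.
⟨x²⟩ = 0.67081.

0.671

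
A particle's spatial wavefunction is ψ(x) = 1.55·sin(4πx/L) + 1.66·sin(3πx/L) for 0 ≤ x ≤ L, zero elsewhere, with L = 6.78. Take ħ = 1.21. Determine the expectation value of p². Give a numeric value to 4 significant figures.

3.854

p² ψ = −ħ² d²ψ/dx²; ⟨p²⟩ = −ħ² ∫ ψ*·ψ'' dx / ∫|ψ|² dx.
d²/dx² sin(jπx/L) = −(jπ/L)²·sin(jπx/L); on 0 ≤ x ≤ L, ∫sin²(jπx/L) dx = L/2 and ∫sin(jπx/L)·sin(lπx/L) dx = 0 for j ≠ l, so only diagonal terms survive in ∫|ψ|² and ∫ψ·ψ″; ∫ψ·ψ′ dx = [ψ²/2] between the walls = 0.
State is unnormalized: ∫|ψ|² dx = 17.486, and ∫ψ*·(−ħ² ψ'') dx = 67.392, so ⟨p²⟩ = 67.392 / 17.486.
⟨p²⟩ = 3.8540.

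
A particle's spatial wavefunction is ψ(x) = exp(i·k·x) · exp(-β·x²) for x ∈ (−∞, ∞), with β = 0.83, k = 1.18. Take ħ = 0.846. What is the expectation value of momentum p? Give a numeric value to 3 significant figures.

p ψ = −iħ dψ/dx; then ⟨p⟩ = ∫ ψ*·(pψ) dx / ∫|ψ|² dx.
Gaussian moments: ∫x^(2j)·e^(−2βx²) dx = (2j−1)!!/(4β)^j · √(π/(2β)), odd powers integrate to 0; here √(π/(2β)) = 1.3757. Derivatives: ψ′ = (ik − 2βx)·ψ, ψ″ = ((ik − 2βx)² − 2β)·ψ; the odd-in-x pieces drop out.
State is unnormalized: ∫|ψ|² dx = 1.3757, and ∫ψ*·(−iħ ψ') dx = 1.3733, so ⟨p⟩ = 1.3733 / 1.3757.
⟨p⟩ = 0.99828.

0.998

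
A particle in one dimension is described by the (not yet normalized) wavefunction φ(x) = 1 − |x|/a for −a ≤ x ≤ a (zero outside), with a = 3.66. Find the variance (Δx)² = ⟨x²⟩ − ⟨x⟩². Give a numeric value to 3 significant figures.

1.34

Compute ⟨x⟩ and ⟨x²⟩ separately, then (Δx)² = ⟨x²⟩ − ⟨x⟩².
φ is even, so ∫ over [−a, a] = 2∫₀ᵃ with φ = 1 − x/a there: ∫₀ᵃ (1 − x/a)² dx = a/3, ∫₀ᵃ x²(1 − x/a)² dx = a³/30, ∫₀ᵃ x⁴(1 − x/a)² dx = a⁵/105.
Normalization: ∫|φ|² dx = 2.4400.
⟨x⟩ = 0.0000 and ⟨x²⟩ = 1.3396.
(Δx)² = 1.3396 − (0.0000)² = 1.3396.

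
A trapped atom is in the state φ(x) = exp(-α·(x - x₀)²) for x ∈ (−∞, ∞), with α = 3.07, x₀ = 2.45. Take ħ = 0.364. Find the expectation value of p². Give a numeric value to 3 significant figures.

p² φ = −ħ² d²φ/dx²; ⟨p²⟩ = −ħ² ∫ φ*·φ'' dx / ∫|φ|² dx.
Gaussian moments (u = x − x₀): ∫u^(2j)·e^(−2αu²) du = (2j−1)!!/(4α)^j · √(π/(2α)), odd powers integrate to 0; here √(π/(2α)) = 0.71530. Derivatives: d/dx e^(−αu²) = −2αu·e^(−αu²), d²/dx² e^(−αu²) = (4α²u² − 2α)·e^(−αu²).
State is unnormalized: ∫|φ|² dx = 0.71530, and ∫φ*·(−ħ² φ'') dx = 0.29096, so ⟨p²⟩ = 0.29096 / 0.71530.
⟨p²⟩ = 0.40676.

0.407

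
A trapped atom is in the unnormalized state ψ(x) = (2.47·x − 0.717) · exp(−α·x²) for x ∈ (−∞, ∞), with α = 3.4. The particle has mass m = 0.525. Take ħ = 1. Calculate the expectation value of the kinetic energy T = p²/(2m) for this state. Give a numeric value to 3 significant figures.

T = −(ħ²/2m) d²/dx², so ⟨T⟩ = −(ħ²/2m) ∫ ψ*·ψ'' dx / ∫|ψ|² dx; with m = 0.525.
Expand each integrand as polynomial × e^(−2αx²) and use ∫x^(2j)·e^(−2αx²) dx = (2j−1)!!/(4α)^j · √(π/(2α)), odd powers → 0; here √(π/(2α)) = 0.67971. Differentiate with the product rule, d/dx e^(−αx²) = −2αx·e^(−αx²).
State is unnormalized: ∫|ψ|² dx = 0.65434, and ∫ψ*·(−ħ²/2m · ψ'') dx = 4.0935, so ⟨T⟩ = 4.0935 / 0.65434.
⟨T⟩ = 6.2559.

6.26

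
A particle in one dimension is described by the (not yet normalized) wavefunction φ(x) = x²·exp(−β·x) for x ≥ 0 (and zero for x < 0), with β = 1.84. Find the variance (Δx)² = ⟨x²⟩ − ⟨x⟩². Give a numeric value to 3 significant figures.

Compute ⟨x⟩ and ⟨x²⟩ separately, then (Δx)² = ⟨x²⟩ − ⟨x⟩².
Every integrand reduces to terms xʲ·e^(−2βx) on [0, ∞); use ∫₀^∞ xʲ·e^(−2βx) dx = j!/(2β)^(j+1).
Normalization: ∫|φ|² dx = 0.035561.
⟨x⟩ = 1.3587 and ⟨x²⟩ = 2.2153.
(Δx)² = 2.2153 − (1.3587)² = 0.36921.

0.369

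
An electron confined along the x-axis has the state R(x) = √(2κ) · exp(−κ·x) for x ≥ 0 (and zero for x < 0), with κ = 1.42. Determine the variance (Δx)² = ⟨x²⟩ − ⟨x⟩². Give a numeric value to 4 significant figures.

0.1240

Compute ⟨x⟩ and ⟨x²⟩ separately, then (Δx)² = ⟨x²⟩ − ⟨x⟩².
Every integrand reduces to terms xʲ·e^(−2κx) on [0, ∞); use ∫₀^∞ xʲ·e^(−2κx) dx = j!/(2κ)^(j+1).
⟨x⟩ = 0.35211 and ⟨x²⟩ = 0.24797.
(Δx)² = 0.24797 − (0.35211)² = 0.12398.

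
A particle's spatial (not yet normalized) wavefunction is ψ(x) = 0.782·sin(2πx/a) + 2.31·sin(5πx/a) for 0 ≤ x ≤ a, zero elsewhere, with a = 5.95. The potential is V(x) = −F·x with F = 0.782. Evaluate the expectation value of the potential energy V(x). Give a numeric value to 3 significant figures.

⟨V⟩ = ∫ V(x)·|ψ|² dx / ∫|ψ|² dx.
On 0 ≤ x ≤ a (j ≠ l): ∫sin²(jπx/a) dx = a/2, ∫sin(jπx/a)·sin(lπx/a) dx = 0; diagonal moments ∫x·sin²(jπx/a) dx = a²/4, ∫x²·sin²(jπx/a) dx = a³·(1/6 − 1/(4j²π²)); cross terms ∫x·sin(jπx/a)·sin(lπx/a) dx = 0 for j + l even and −4jla²/(π²(j² − l²)²) for j + l odd, ∫x²·sin(jπx/a)·sin(lπx/a) dx = (−1)^(j+l)·4jla³/(π²(j² − l²)²); higher powers the same way via product-to-sum and parts.
State is unnormalized: ∫|ψ|² dx = 17.694, and ∫ψ*·V(x)·ψ dx = -40.245, so ⟨V⟩ = -40.245 / 17.694.
⟨V⟩ = -2.2745.

-2.27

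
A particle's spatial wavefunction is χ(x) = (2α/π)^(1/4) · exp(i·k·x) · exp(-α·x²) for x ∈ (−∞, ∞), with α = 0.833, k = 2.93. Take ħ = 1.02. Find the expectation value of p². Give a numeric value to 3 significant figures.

9.80

p² χ = −ħ² d²χ/dx²; ⟨p²⟩ = −ħ² ∫ χ*·χ'' dx.
Gaussian moments: ∫x^(2j)·e^(−2αx²) dx = (2j−1)!!/(4α)^j · √(π/(2α)), odd powers integrate to 0; here √(π/(2α)) = 1.3732. Derivatives: χ′ = (ik − 2αx)·χ, χ″ = ((ik − 2αx)² − 2α)·χ; the odd-in-x pieces drop out.
⟨p²⟩ = 9.7984.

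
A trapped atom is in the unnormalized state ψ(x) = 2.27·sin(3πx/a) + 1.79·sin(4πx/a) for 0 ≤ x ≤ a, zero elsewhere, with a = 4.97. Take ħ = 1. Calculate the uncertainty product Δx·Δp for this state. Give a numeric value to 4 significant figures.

Δx = √(⟨x²⟩−⟨x⟩²), Δp = √(⟨p²⟩−⟨p⟩²).
On 0 ≤ x ≤ a (j ≠ l): ∫sin²(jπx/a) dx = a/2, ∫sin(jπx/a)·sin(lπx/a) dx = 0; diagonal moments ∫x·sin²(jπx/a) dx = a²/4, ∫x²·sin²(jπx/a) dx = a³·(1/6 − 1/(4j²π²)); cross terms ∫x·sin(jπx/a)·sin(lπx/a) dx = 0 for j + l even and −4jla²/(π²(j² − l²)²) for j + l odd, ∫x²·sin(jπx/a)·sin(lπx/a) dx = (−1)^(j+l)·4jla³/(π²(j² − l²)²); higher powers the same way via product-to-sum and parts. d²/dx² sin(jπx/a) = −(jπ/a)²·sin(jπx/a); on 0 ≤ x ≤ a, ∫sin²(jπx/a) dx = a/2 and ∫sin(jπx/a)·sin(lπx/a) dx = 0 for j ≠ l, so only diagonal terms survive in ∫|ψ|² and ∫ψ·ψ″; ∫ψ·ψ′ dx = [ψ²/2] between the walls = 0.
Normalization: ∫|ψ|² dx = 20.767.
⟨x⟩ = 1.5256, ⟨x²⟩ = 3.3498 ⇒ Δx = 1.0111.
⟨p⟩ = 0.0000, ⟨p²⟩ = 4.6684 ⇒ Δp = 2.1607.
Δx·Δp = 2.1846.

2.185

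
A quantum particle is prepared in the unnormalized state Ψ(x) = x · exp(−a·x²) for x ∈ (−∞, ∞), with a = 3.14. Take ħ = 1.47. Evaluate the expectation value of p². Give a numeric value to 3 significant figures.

20.4

p² Ψ = −ħ² d²Ψ/dx²; ⟨p²⟩ = −ħ² ∫ Ψ*·Ψ'' dx / ∫|Ψ|² dx.
Expand each integrand as polynomial × e^(−2ax²) and use ∫x^(2j)·e^(−2ax²) dx = (2j−1)!!/(4a)^j · √(π/(2a)), odd powers → 0; here √(π/(2a)) = 0.70729. Differentiate with the product rule, d/dx e^(−ax²) = −2ax·e^(−ax²).
State is unnormalized: ∫|Ψ|² dx = 0.056313, and ∫Ψ*·(−ħ² Ψ'') dx = 1.1463, so ⟨p²⟩ = 1.1463 / 0.056313.
⟨p²⟩ = 20.356.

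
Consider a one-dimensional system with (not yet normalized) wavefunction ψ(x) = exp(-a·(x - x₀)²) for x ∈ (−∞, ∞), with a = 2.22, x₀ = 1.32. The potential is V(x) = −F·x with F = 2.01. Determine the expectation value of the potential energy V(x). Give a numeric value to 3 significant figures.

-2.65

⟨V⟩ = ∫ V(x)·|ψ|² dx / ∫|ψ|² dx.
Gaussian moments (u = x − x₀): ∫u^(2j)·e^(−2au²) du = (2j−1)!!/(4a)^j · √(π/(2a)), odd powers integrate to 0; here √(π/(2a)) = 0.84117.
State is unnormalized: ∫|ψ|² dx = 0.84117, and ∫ψ*·V(x)·ψ dx = -2.2318, so ⟨V⟩ = -2.2318 / 0.84117.
⟨V⟩ = -2.6532.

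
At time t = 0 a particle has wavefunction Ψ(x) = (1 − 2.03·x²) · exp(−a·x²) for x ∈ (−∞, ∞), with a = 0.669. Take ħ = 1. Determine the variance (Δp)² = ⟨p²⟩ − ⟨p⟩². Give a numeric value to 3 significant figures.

Compute ⟨p⟩ and ⟨p²⟩ separately; (Δp)² = ⟨p²⟩ − ⟨p⟩².
Expand each integrand as polynomial × e^(−2ax²) and use ∫x^(2j)·e^(−2ax²) dx = (2j−1)!!/(4a)^j · √(π/(2a)), odd powers → 0; here √(π/(2a)) = 1.5323. Differentiate with the product rule, d/dx e^(−ax²) = −2ax·e^(−ax²).
Normalization: ∫|Ψ|² dx = 1.8529.
⟨p⟩ = 0.0000 and ⟨p²⟩ = 3.6213.
(Δp)² = 3.6213 − (0.0000)² = 3.6213.

3.62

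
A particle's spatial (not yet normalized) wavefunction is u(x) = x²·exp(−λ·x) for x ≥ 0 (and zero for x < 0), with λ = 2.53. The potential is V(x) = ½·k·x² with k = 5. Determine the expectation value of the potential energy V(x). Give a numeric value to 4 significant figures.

⟨V⟩ = ∫ V(x)·|u|² dx / ∫|u|² dx.
Every integrand reduces to terms xʲ·e^(−2λx) on [0, ∞); use ∫₀^∞ xʲ·e^(−2λx) dx = j!/(2λ)^(j+1).
State is unnormalized: ∫|u|² dx = 0.0072353, and ∫u*·V(x)·u dx = 0.021194, so ⟨V⟩ = 0.021194 / 0.0072353.
⟨V⟩ = 2.9293.

2.929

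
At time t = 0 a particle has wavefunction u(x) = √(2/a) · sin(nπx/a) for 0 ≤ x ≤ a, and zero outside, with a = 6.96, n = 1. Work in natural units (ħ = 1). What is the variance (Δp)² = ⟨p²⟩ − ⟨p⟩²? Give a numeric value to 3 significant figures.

Compute ⟨p⟩ and ⟨p²⟩ separately; (Δp)² = ⟨p²⟩ − ⟨p⟩².
d/dx sin(nπx/a) = (nπ/a)·cos(nπx/a) and d²/dx² sin(nπx/a) = −(nπ/a)²·sin(nπx/a); on 0 ≤ x ≤ a, ∫sin²(nπx/a) dx = a/2 and ∫sin(nπx/a)·cos(nπx/a) dx = 0.
⟨p⟩ = 0.0000 and ⟨p²⟩ = 0.20374.
(Δp)² = 0.20374 − (0.0000)² = 0.20374.

0.204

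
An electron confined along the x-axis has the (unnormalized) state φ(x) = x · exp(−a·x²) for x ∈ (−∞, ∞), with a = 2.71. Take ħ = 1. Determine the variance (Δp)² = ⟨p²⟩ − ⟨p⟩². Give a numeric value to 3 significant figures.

8.13

Compute ⟨p⟩ and ⟨p²⟩ separately; (Δp)² = ⟨p²⟩ − ⟨p⟩².
Expand each integrand as polynomial × e^(−2ax²) and use ∫x^(2j)·e^(−2ax²) dx = (2j−1)!!/(4a)^j · √(π/(2a)), odd powers → 0; here √(π/(2a)) = 0.76133. Differentiate with the product rule, d/dx e^(−ax²) = −2ax·e^(−ax²).
Normalization: ∫|φ|² dx = 0.070234.
⟨p⟩ = 0.0000 and ⟨p²⟩ = 8.1300.
(Δp)² = 8.1300 − (0.0000)² = 8.1300.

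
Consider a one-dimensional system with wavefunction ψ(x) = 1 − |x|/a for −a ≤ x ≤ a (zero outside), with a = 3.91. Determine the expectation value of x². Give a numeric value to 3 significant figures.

1.53

⟨x²⟩ = ∫ x²·|ψ|² dx / ∫|ψ|² dx (integrals over the domain).
ψ is even, so ∫ over [−a, a] = 2∫₀ᵃ with ψ = 1 − x/a there: ∫₀ᵃ (1 − x/a)² dx = a/3, ∫₀ᵃ x²(1 − x/a)² dx = a³/30, ∫₀ᵃ x⁴(1 − x/a)² dx = a⁵/105.
State is unnormalized: ∫|ψ|² dx = 2.6067, and ∫ψ*·x²·ψ dx = 3.9851, so ⟨x²⟩ = 3.9851 / 2.6067.
⟨x²⟩ = 1.5288.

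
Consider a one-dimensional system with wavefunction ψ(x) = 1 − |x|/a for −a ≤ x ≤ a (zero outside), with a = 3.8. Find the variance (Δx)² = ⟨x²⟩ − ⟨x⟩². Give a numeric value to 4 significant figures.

Compute ⟨x⟩ and ⟨x²⟩ separately, then (Δx)² = ⟨x²⟩ − ⟨x⟩².
ψ is even, so ∫ over [−a, a] = 2∫₀ᵃ with ψ = 1 − x/a there: ∫₀ᵃ (1 − x/a)² dx = a/3, ∫₀ᵃ x²(1 − x/a)² dx = a³/30, ∫₀ᵃ x⁴(1 − x/a)² dx = a⁵/105.
Normalization: ∫|ψ|² dx = 2.5333.
⟨x⟩ = 0.0000 and ⟨x²⟩ = 1.4440.
(Δx)² = 1.4440 − (0.0000)² = 1.4440.

1.444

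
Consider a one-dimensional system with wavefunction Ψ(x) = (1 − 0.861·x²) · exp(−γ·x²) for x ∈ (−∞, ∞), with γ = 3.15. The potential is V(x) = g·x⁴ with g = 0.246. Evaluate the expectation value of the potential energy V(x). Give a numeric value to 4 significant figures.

0.002544

⟨V⟩ = ∫ V(x)·|Ψ|² dx / ∫|Ψ|² dx.
Expand each integrand as polynomial × e^(−2γx²) and use ∫x^(2j)·e^(−2γx²) dx = (2j−1)!!/(4γ)^j · √(π/(2γ)), odd powers → 0; here √(π/(2γ)) = 0.70616.
State is unnormalized: ∫|Ψ|² dx = 0.61955, and ∫Ψ*·V(x)·Ψ dx = 0.0015760, so ⟨V⟩ = 0.0015760 / 0.61955.
⟨V⟩ = 0.0025438.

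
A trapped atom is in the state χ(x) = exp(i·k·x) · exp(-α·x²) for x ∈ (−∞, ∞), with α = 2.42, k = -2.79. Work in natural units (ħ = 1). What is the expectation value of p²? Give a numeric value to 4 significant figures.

p² χ = −ħ² d²χ/dx²; ⟨p²⟩ = −ħ² ∫ χ*·χ'' dx / ∫|χ|² dx.
Gaussian moments: ∫x^(2j)·e^(−2αx²) dx = (2j−1)!!/(4α)^j · √(π/(2α)), odd powers integrate to 0; here √(π/(2α)) = 0.80566. Derivatives: χ′ = (ik − 2αx)·χ, χ″ = ((ik − 2αx)² − 2α)·χ; the odd-in-x pieces drop out.
State is unnormalized: ∫|χ|² dx = 0.80566, and ∫χ*·(−ħ² χ'') dx = 8.2210, so ⟨p²⟩ = 8.2210 / 0.80566.
⟨p²⟩ = 10.204.

10.20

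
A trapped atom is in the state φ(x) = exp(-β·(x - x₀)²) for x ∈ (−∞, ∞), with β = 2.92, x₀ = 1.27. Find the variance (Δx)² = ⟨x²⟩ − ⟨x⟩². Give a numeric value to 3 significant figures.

0.0856

Compute ⟨x⟩ and ⟨x²⟩ separately, then (Δx)² = ⟨x²⟩ − ⟨x⟩².
Gaussian moments (u = x − x₀): ∫u^(2j)·e^(−2βu²) du = (2j−1)!!/(4β)^j · √(π/(2β)), odd powers integrate to 0; here √(π/(2β)) = 0.73345.
Normalization: ∫|φ|² dx = 0.73345.
⟨x⟩ = 1.2700 and ⟨x²⟩ = 1.6985.
(Δx)² = 1.6985 − (1.2700)² = 0.085616.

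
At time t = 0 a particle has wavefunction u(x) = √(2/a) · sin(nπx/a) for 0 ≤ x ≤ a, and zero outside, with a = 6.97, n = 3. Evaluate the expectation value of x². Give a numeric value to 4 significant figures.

⟨x²⟩ = ∫ x²·|u|² dx (integrals over the domain).
With sin²θ = (1 − cos2θ)/2 on 0 ≤ x ≤ a: ∫sin²(nπx/a) dx = a/2, ∫x·sin²(nπx/a) dx = a²/4, ∫x²·sin²(nπx/a) dx = a³·(1/6 − 1/(4n²π²)); higher powers xᵏ the same way, integrating xᵏ·cos(2nπx/a) by parts.
⟨x²⟩ = 15.920.

15.92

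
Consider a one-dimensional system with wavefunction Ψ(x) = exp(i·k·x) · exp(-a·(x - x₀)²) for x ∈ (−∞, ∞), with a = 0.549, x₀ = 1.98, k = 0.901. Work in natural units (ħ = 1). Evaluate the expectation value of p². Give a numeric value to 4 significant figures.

p² Ψ = −ħ² d²Ψ/dx²; ⟨p²⟩ = −ħ² ∫ Ψ*·Ψ'' dx / ∫|Ψ|² dx.
Gaussian moments (u = x − x₀): ∫u^(2j)·e^(−2au²) du = (2j−1)!!/(4a)^j · √(π/(2a)), odd powers integrate to 0; here √(π/(2a)) = 1.6915. Derivatives: Ψ′ = (ik − 2au)·Ψ, Ψ″ = ((ik − 2au)² − 2a)·Ψ; the odd-in-u pieces drop out.
State is unnormalized: ∫|Ψ|² dx = 1.6915, and ∫Ψ*·(−ħ² Ψ'') dx = 2.3018, so ⟨p²⟩ = 2.3018 / 1.6915.
⟨p²⟩ = 1.3608.

1.361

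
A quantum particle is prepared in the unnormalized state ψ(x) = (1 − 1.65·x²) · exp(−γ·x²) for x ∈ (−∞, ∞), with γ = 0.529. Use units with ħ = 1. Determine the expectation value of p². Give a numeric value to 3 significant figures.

2.85

p² ψ = −ħ² d²ψ/dx²; ⟨p²⟩ = −ħ² ∫ ψ*·ψ'' dx / ∫|ψ|² dx.
Expand each integrand as polynomial × e^(−2γx²) and use ∫x^(2j)·e^(−2γx²) dx = (2j−1)!!/(4γ)^j · √(π/(2γ)), odd powers → 0; here √(π/(2γ)) = 1.7232. Differentiate with the product rule, d/dx e^(−γx²) = −2γx·e^(−γx²).
State is unnormalized: ∫|ψ|² dx = 2.1791, and ∫ψ*·(−ħ² ψ'') dx = 6.2131, so ⟨p²⟩ = 6.2131 / 2.1791.
⟨p²⟩ = 2.8512.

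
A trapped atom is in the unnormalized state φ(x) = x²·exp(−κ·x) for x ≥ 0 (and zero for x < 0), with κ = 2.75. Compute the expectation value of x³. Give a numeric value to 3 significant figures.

1.26

⟨x³⟩ = ∫ x³·|φ|² dx / ∫|φ|² dx (integrals over the domain).
Every integrand reduces to terms xʲ·e^(−2κx) on [0, ∞); use ∫₀^∞ xʲ·e^(−2κx) dx = j!/(2κ)^(j+1).
State is unnormalized: ∫|φ|² dx = 0.0047687, and ∫φ*·x³·φ dx = 0.0060191, so ⟨x³⟩ = 0.0060191 / 0.0047687.
⟨x³⟩ = 1.2622.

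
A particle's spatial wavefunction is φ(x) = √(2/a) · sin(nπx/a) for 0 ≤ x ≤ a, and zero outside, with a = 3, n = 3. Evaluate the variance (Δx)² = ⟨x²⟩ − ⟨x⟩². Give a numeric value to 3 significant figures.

Compute ⟨x⟩ and ⟨x²⟩ separately, then (Δx)² = ⟨x²⟩ − ⟨x⟩².
With sin²θ = (1 − cos2θ)/2 on 0 ≤ x ≤ a: ∫sin²(nπx/a) dx = a/2, ∫x·sin²(nπx/a) dx = a²/4, ∫x²·sin²(nπx/a) dx = a³·(1/6 − 1/(4n²π²)); higher powers xᵏ the same way, integrating xᵏ·cos(2nπx/a) by parts.
⟨x⟩ = 1.5000 and ⟨x²⟩ = 2.9493.
(Δx)² = 2.9493 − (1.5000)² = 0.69934.

0.699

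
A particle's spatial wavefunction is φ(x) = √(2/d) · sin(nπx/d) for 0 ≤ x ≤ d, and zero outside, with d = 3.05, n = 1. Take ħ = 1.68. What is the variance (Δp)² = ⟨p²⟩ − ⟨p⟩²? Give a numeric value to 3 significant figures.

2.99

Compute ⟨p⟩ and ⟨p²⟩ separately; (Δp)² = ⟨p²⟩ − ⟨p⟩².
d/dx sin(nπx/d) = (nπ/d)·cos(nπx/d) and d²/dx² sin(nπx/d) = −(nπ/d)²·sin(nπx/d); on 0 ≤ x ≤ d, ∫sin²(nπx/d) dx = d/2 and ∫sin(nπx/d)·cos(nπx/d) dx = 0.
⟨p⟩ = 0.0000 and ⟨p²⟩ = 2.9945.
(Δp)² = 2.9945 − (0.0000)² = 2.9945.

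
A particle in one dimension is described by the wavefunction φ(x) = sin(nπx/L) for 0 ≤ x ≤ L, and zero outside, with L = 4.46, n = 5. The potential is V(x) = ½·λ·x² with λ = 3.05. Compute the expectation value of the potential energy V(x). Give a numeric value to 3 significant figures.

10.1

⟨V⟩ = ∫ V(x)·|φ|² dx / ∫|φ|² dx.
With sin²θ = (1 − cos2θ)/2 on 0 ≤ x ≤ L: ∫sin²(nπx/L) dx = L/2, ∫x·sin²(nπx/L) dx = L²/4, ∫x²·sin²(nπx/L) dx = L³·(1/6 − 1/(4n²π²)); higher powers xᵏ the same way, integrating xᵏ·cos(2nπx/L) by parts.
State is unnormalized: ∫|φ|² dx = 2.2300, and ∫φ*·V(x)·φ dx = 22.412, so ⟨V⟩ = 22.412 / 2.2300.
⟨V⟩ = 10.050.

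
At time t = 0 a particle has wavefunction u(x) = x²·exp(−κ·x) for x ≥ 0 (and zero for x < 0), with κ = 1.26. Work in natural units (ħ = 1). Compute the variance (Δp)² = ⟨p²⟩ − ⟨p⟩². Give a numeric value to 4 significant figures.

Compute ⟨p⟩ and ⟨p²⟩ separately; (Δp)² = ⟨p²⟩ − ⟨p⟩².
Differentiate x²·exp(−κ·x) with the product rule; every integrand then reduces to terms xʲ·e^(−2κx) on [0, ∞), with ∫₀^∞ xʲ·e^(−2κx) dx = j!/(2κ)^(j+1).
Normalization: ∫|u|² dx = 0.23616.
⟨p⟩ = 0.0000 and ⟨p²⟩ = 0.52920.
(Δp)² = 0.52920 − (0.0000)² = 0.52920.

0.5292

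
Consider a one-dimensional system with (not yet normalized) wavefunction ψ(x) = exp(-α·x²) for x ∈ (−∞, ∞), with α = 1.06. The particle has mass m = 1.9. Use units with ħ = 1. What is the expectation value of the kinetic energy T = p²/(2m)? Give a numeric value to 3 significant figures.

T = −(ħ²/2m) d²/dx², so ⟨T⟩ = −(ħ²/2m) ∫ ψ*·ψ'' dx / ∫|ψ|² dx; with m = 1.9.
Gaussian moments: ∫x^(2j)·e^(−2αx²) dx = (2j−1)!!/(4α)^j · √(π/(2α)), odd powers integrate to 0; here √(π/(2α)) = 1.2173. Derivatives: d/dx e^(−αx²) = −2αx·e^(−αx²), d²/dx² e^(−αx²) = (4α²x² − 2α)·e^(−αx²).
State is unnormalized: ∫|ψ|² dx = 1.2173, and ∫ψ*·(−ħ²/2m · ψ'') dx = 0.33957, so ⟨T⟩ = 0.33957 / 1.2173.
⟨T⟩ = 0.27895.

0.279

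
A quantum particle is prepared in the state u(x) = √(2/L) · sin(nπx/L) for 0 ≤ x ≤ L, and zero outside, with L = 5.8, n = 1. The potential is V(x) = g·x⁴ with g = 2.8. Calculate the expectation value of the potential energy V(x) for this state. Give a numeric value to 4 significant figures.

⟨V⟩ = ∫ V(x)·|u|² dx.
With sin²θ = (1 − cos2θ)/2 on 0 ≤ x ≤ L: ∫sin²(nπx/L) dx = L/2, ∫x·sin²(nπx/L) dx = L²/4, ∫x²·sin²(nπx/L) dx = L³·(1/6 − 1/(4n²π²)); higher powers xᵏ the same way, integrating xᵏ·cos(2nπx/L) by parts.
⟨V⟩ = 361.47.

361.5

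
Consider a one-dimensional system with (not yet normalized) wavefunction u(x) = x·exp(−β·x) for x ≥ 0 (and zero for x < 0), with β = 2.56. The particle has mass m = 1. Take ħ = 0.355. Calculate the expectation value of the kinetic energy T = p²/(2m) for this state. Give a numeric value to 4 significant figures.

0.4130

T = −(ħ²/2m) d²/dx², so ⟨T⟩ = −(ħ²/2m) ∫ u*·u'' dx / ∫|u|² dx; with m = 1.
Differentiate x·exp(−β·x) with the product rule; every integrand then reduces to terms xʲ·e^(−2βx) on [0, ∞), with ∫₀^∞ xʲ·e^(−2βx) dx = j!/(2β)^(j+1).
State is unnormalized: ∫|u|² dx = 0.014901, and ∫u*·(−ħ²/2m · u'') dx = 0.0061536, so ⟨T⟩ = 0.0061536 / 0.014901.
⟨T⟩ = 0.41296.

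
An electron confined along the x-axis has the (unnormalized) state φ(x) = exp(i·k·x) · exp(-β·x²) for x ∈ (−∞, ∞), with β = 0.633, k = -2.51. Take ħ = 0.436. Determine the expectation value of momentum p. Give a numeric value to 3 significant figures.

-1.09

p φ = −iħ dφ/dx; then ⟨p⟩ = ∫ φ*·(pφ) dx / ∫|φ|² dx.
Gaussian moments: ∫x^(2j)·e^(−2βx²) dx = (2j−1)!!/(4β)^j · √(π/(2β)), odd powers integrate to 0; here √(π/(2β)) = 1.5753. Derivatives: φ′ = (ik − 2βx)·φ, φ″ = ((ik − 2βx)² − 2β)·φ; the odd-in-x pieces drop out.
State is unnormalized: ∫|φ|² dx = 1.5753, and ∫φ*·(−iħ φ') dx = -1.7239, so ⟨p⟩ = -1.7239 / 1.5753.
⟨p⟩ = -1.0944.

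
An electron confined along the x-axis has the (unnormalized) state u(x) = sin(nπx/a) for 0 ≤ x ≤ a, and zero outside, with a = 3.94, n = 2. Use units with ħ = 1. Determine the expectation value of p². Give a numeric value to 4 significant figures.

2.543

p² u = −ħ² d²u/dx²; ⟨p²⟩ = −ħ² ∫ u*·u'' dx / ∫|u|² dx.
d/dx sin(nπx/a) = (nπ/a)·cos(nπx/a) and d²/dx² sin(nπx/a) = −(nπ/a)²·sin(nπx/a); on 0 ≤ x ≤ a, ∫sin²(nπx/a) dx = a/2 and ∫sin(nπx/a)·cos(nπx/a) dx = 0.
State is unnormalized: ∫|u|² dx = 1.9700, and ∫u*·(−ħ² u'') dx = 5.0100, so ⟨p²⟩ = 5.0100 / 1.9700.
⟨p²⟩ = 2.5431.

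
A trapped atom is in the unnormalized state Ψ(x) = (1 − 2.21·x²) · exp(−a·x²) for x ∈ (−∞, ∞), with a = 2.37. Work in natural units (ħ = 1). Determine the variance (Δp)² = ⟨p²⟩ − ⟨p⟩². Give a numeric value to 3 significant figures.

6.28

Compute ⟨p⟩ and ⟨p²⟩ separately; (Δp)² = ⟨p²⟩ − ⟨p⟩².
Expand each integrand as polynomial × e^(−2ax²) and use ∫x^(2j)·e^(−2ax²) dx = (2j−1)!!/(4a)^j · √(π/(2a)), odd powers → 0; here √(π/(2a)) = 0.81412. Differentiate with the product rule, d/dx e^(−ax²) = −2ax·e^(−ax²).
Normalization: ∫|Ψ|² dx = 0.56727.
⟨p⟩ = 0.0000 and ⟨p²⟩ = 6.2811.
(Δp)² = 6.2811 − (0.0000)² = 6.2811.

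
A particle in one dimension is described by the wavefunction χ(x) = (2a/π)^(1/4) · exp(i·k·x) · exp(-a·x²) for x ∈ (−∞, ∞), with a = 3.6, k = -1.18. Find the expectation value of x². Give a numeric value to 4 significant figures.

0.06944

⟨x²⟩ = ∫ x²·|χ|² dx (integrals over the domain).
Gaussian moments: ∫x^(2j)·e^(−2ax²) dx = (2j−1)!!/(4a)^j · √(π/(2a)), odd powers integrate to 0; here √(π/(2a)) = 0.66055.
⟨x²⟩ = 0.069444.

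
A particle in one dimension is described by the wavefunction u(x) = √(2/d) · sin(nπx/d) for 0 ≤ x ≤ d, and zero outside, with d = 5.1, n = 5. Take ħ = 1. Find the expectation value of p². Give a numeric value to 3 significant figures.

9.49

p² u = −ħ² d²u/dx²; ⟨p²⟩ = −ħ² ∫ u*·u'' dx.
d/dx sin(nπx/d) = (nπ/d)·cos(nπx/d) and d²/dx² sin(nπx/d) = −(nπ/d)²·sin(nπx/d); on 0 ≤ x ≤ d, ∫sin²(nπx/d) dx = d/2 and ∫sin(nπx/d)·cos(nπx/d) dx = 0.
⟨p²⟩ = 9.4864.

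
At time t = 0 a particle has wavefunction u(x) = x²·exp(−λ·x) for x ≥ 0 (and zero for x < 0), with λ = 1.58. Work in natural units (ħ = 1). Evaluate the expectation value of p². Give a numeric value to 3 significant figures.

0.832

p² u = −ħ² d²u/dx²; ⟨p²⟩ = −ħ² ∫ u*·u'' dx / ∫|u|² dx.
Differentiate x²·exp(−λ·x) with the product rule; every integrand then reduces to terms xʲ·e^(−2λx) on [0, ∞), with ∫₀^∞ xʲ·e^(−2λx) dx = j!/(2λ)^(j+1).
State is unnormalized: ∫|u|² dx = 0.076169, and ∫u*·(−ħ² u'') dx = 0.063382, so ⟨p²⟩ = 0.063382 / 0.076169.
⟨p²⟩ = 0.83213.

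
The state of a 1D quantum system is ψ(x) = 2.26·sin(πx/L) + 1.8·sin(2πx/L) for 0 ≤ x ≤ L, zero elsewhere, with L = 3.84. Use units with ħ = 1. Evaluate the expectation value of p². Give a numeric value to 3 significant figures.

p² ψ = −ħ² d²ψ/dx²; ⟨p²⟩ = −ħ² ∫ ψ*·ψ'' dx / ∫|ψ|² dx.
d²/dx² sin(jπx/L) = −(jπ/L)²·sin(jπx/L); on 0 ≤ x ≤ L, ∫sin²(jπx/L) dx = L/2 and ∫sin(jπx/L)·sin(lπx/L) dx = 0 for j ≠ l, so only diagonal terms survive in ∫|ψ|² and ∫ψ·ψ″; ∫ψ·ψ′ dx = [ψ²/2] between the walls = 0.
State is unnormalized: ∫|ψ|² dx = 16.027, and ∫ψ*·(−ħ² ψ'') dx = 23.219, so ⟨p²⟩ = 23.219 / 16.027.
⟨p²⟩ = 1.4487.

1.45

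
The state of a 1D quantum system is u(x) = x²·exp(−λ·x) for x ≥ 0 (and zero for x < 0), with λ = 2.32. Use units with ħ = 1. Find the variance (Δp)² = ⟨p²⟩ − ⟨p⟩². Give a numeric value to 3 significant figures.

1.79

Compute ⟨p⟩ and ⟨p²⟩ separately; (Δp)² = ⟨p²⟩ − ⟨p⟩².
Differentiate x²·exp(−λ·x) with the product rule; every integrand then reduces to terms xʲ·e^(−2λx) on [0, ∞), with ∫₀^∞ xʲ·e^(−2λx) dx = j!/(2λ)^(j+1).
Normalization: ∫|u|² dx = 0.011159.
⟨p⟩ = 0.0000 and ⟨p²⟩ = 1.7941.
(Δp)² = 1.7941 − (0.0000)² = 1.7941.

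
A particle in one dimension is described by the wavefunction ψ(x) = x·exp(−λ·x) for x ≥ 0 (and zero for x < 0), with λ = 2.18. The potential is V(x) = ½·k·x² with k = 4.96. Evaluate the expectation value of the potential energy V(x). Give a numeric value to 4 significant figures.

1.566

⟨V⟩ = ∫ V(x)·|ψ|² dx / ∫|ψ|² dx.
Every integrand reduces to terms xʲ·e^(−2λx) on [0, ∞); use ∫₀^∞ xʲ·e^(−2λx) dx = j!/(2λ)^(j+1).
State is unnormalized: ∫|ψ|² dx = 0.024131, and ∫ψ*·V(x)·ψ dx = 0.037777, so ⟨V⟩ = 0.037777 / 0.024131.
⟨V⟩ = 1.5655.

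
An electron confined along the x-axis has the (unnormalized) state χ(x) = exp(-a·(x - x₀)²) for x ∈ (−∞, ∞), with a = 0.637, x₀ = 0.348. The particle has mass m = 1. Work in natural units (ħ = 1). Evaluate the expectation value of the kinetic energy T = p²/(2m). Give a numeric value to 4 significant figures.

T = −(ħ²/2m) d²/dx², so ⟨T⟩ = −(ħ²/2m) ∫ χ*·χ'' dx / ∫|χ|² dx; with m = 1.
Gaussian moments (u = x − x₀): ∫u^(2j)·e^(−2au²) du = (2j−1)!!/(4a)^j · √(π/(2a)), odd powers integrate to 0; here √(π/(2a)) = 1.5703. Derivatives: d/dx e^(−au²) = −2au·e^(−au²), d²/dx² e^(−au²) = (4a²u² − 2a)·e^(−au²).
State is unnormalized: ∫|χ|² dx = 1.5703, and ∫χ*·(−ħ²/2m · χ'') dx = 0.50015, so ⟨T⟩ = 0.50015 / 1.5703.
⟨T⟩ = 0.31850.

0.3185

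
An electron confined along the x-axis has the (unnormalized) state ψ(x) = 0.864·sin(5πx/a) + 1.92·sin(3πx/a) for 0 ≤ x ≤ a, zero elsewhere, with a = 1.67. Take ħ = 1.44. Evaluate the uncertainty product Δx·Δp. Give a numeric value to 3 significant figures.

5.22

Δx = √(⟨x²⟩−⟨x⟩²), Δp = √(⟨p²⟩−⟨p⟩²).
On 0 ≤ x ≤ a (j ≠ l): ∫sin²(jπx/a) dx = a/2, ∫sin(jπx/a)·sin(lπx/a) dx = 0; diagonal moments ∫x·sin²(jπx/a) dx = a²/4, ∫x²·sin²(jπx/a) dx = a³·(1/6 − 1/(4j²π²)); cross terms ∫x·sin(jπx/a)·sin(lπx/a) dx = 0 for j + l even and −4jla²/(π²(j² − l²)²) for j + l odd, ∫x²·sin(jπx/a)·sin(lπx/a) dx = (−1)^(j+l)·4jla³/(π²(j² − l²)²); higher powers the same way via product-to-sum and parts. d²/dx² sin(jπx/a) = −(jπ/a)²·sin(jπx/a); on 0 ≤ x ≤ a, ∫sin²(jπx/a) dx = a/2 and ∫sin(jπx/a)·sin(lπx/a) dx = 0 for j ≠ l, so only diagonal terms survive in ∫|ψ|² and ∫ψ·ψ″; ∫ψ·ψ′ dx = [ψ²/2] between the walls = 0.
Normalization: ∫|ψ|² dx = 3.7015.
⟨x⟩ = 0.83500, ⟨x²⟩ = 1.0148 ⇒ Δx = 0.56350.
⟨p⟩ = 0.0000, ⟨p²⟩ = 85.816 ⇒ Δp = 9.2637.
Δx·Δp = 5.2201.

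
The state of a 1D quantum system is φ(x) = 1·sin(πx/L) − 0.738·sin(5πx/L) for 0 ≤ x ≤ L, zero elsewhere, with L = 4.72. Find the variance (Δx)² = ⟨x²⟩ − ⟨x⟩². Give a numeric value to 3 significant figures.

0.960

Compute ⟨x⟩ and ⟨x²⟩ separately, then (Δx)² = ⟨x²⟩ − ⟨x⟩².
On 0 ≤ x ≤ L (j ≠ l): ∫sin²(jπx/L) dx = L/2, ∫sin(jπx/L)·sin(lπx/L) dx = 0; diagonal moments ∫x·sin²(jπx/L) dx = L²/4, ∫x²·sin²(jπx/L) dx = L³·(1/6 − 1/(4j²π²)); cross terms ∫x·sin(jπx/L)·sin(lπx/L) dx = 0 for j + l even and −4jlL²/(π²(j² − l²)²) for j + l odd, ∫x²·sin(jπx/L)·sin(lπx/L) dx = (−1)^(j+l)·4jlL³/(π²(j² − l²)²); higher powers the same way via product-to-sum and parts.
Normalization: ∫|φ|² dx = 3.6454.
⟨x⟩ = 2.3600 and ⟨x²⟩ = 6.5297.
(Δx)² = 6.5297 − (2.3600)² = 0.96015.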